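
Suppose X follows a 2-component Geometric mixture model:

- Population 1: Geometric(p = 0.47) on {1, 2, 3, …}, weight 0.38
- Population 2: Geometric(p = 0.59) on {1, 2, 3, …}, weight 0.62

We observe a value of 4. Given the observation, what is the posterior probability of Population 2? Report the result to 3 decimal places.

Apply Bayes' rule: the posterior for each component is proportional to its prior times its likelihood at x.
Component likelihoods at x = 4:
  L_1 = 0.0699722
  L_2 = 0.0406634
Prior × likelihood for each component:
  P(Z=1)·L_1 = 0.38 × 0.0699722 = 0.0265894
  P(Z=2)·L_2 = 0.62 × 0.0406634 = 0.0252113
Sum: 0.0265894 + 0.0252113 = 0.0518007
P(Population 2 | the observation) = 0.0252113 / 0.0518007 ≈ 0.487

0.487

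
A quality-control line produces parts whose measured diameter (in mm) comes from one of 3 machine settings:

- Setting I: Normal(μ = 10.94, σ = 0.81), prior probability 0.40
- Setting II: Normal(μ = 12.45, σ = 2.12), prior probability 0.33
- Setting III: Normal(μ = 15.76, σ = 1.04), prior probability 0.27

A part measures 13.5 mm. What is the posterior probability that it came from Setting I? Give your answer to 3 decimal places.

By Bayes' theorem, P(k | x) = w_k f_k(x) / Σ_j w_j f_j(x).
Component likelihoods at x = 13.5 mm:
  L_I = 0.00333735
  L_II = 0.166459
  L_III = 0.0361785
Prior × likelihood for each component:
  w_I·L_I = 0.40 × 0.00333735 = 0.00133494
  w_II·L_II = 0.33 × 0.166459 = 0.0549314
  w_III·L_III = 0.27 × 0.0361785 = 0.00976819
Denominator: 0.00133494 + 0.0549314 + 0.00976819 = 0.0660345
P(Setting I | 13.5 mm) = 0.00133494 / 0.0660345 ≈ 0.020

0.020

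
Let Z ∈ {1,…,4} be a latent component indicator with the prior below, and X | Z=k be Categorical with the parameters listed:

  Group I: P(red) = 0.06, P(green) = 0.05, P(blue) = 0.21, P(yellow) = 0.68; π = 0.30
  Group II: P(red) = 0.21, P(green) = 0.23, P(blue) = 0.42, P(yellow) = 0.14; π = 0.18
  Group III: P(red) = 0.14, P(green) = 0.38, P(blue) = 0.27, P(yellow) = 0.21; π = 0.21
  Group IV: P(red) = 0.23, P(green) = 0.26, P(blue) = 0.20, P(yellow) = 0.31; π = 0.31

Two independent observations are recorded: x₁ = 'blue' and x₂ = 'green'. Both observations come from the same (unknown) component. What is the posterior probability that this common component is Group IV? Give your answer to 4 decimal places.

0.2770

Posterior ∝ prior × likelihood, so P(k | x) ∝ w_k f_k(x); normalise over all components.
Since both observations come from the same component, the likelihood for component k is f_k(x₁)·f_k(x₂).
  L_I = [0.21] × [0.05] = 0.0105
  L_II = [0.42] × [0.23] = 0.0966
  L_III = [0.27] × [0.38] = 0.1026
  L_IV = [0.2] × [0.26] = 0.052
Weight by the priors:
  w_I·L_I = 0.30 × 0.0105 = 0.00315
  w_II·L_II = 0.18 × 0.0966 = 0.017388
  w_III·L_III = 0.21 × 0.1026 = 0.021546
  w_IV·L_IV = 0.31 × 0.052 = 0.01612
Normaliser: 0.00315 + 0.017388 + 0.021546 + 0.01612 = 0.058204
So the posterior for Group IV is 0.01612 / 0.058204 ≈ 0.2770.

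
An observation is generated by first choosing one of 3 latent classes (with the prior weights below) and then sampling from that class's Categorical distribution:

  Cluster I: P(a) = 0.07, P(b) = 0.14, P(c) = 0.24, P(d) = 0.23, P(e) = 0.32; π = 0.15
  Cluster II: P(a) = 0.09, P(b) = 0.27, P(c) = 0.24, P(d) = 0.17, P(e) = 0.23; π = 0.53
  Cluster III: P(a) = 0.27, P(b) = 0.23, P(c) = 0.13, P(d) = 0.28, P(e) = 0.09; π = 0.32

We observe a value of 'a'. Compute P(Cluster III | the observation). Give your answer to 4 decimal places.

The responsibility of component k is w_k f_k(x) divided by Σ_j w_j f_j(x).
Component likelihoods at x = 'a':
  f_I = P(a | comp) = 0.07
  f_II = P(a | comp) = 0.09
  f_III = P(a | comp) = 0.27
Prior × likelihood for each component:
  w_I·f_I = 0.15 × 0.07 = 0.0105
  w_II·f_II = 0.53 × 0.09 = 0.0477
  w_III·f_III = 0.32 × 0.27 = 0.0864
Sum: 0.0105 + 0.0477 + 0.0864 = 0.1446
Responsibility of Cluster III: 0.0864 / 0.1446 ≈ 0.5975

0.5975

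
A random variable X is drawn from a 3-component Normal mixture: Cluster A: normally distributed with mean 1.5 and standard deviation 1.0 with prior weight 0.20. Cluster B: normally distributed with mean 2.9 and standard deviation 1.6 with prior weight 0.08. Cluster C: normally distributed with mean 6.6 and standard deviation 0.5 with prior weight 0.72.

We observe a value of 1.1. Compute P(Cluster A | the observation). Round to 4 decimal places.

0.8743

Posterior ∝ prior × likelihood, so P(k | x) ∝ π_k f_k(x); normalise over all components.
Normal densities:
  p_A = (1/(1.0·√(2π)))·exp(−(1.1−1.5)²/(2·1.0²)) = 0.398942·exp(-0.08000) = 0.36827
  p_B = (1/(1.6·√(2π)))·exp(−(1.1−2.9)²/(2·1.6²)) = 0.249339·exp(-0.63281) = 0.132423
  p_C = (1/(0.5·√(2π)))·exp(−(1.1−6.6)²/(2·0.5²)) = 0.797885·exp(-60.50000) = 4.23764e-27
Multiply by the mixture weights:
  π_A·p_A = 0.20 × 0.36827 = 0.073654
  π_B·p_B = 0.08 × 0.132423 = 0.0105938
  π_C·p_C = 0.72 × 4.23764e-27 = 3.0511e-27
Denominator: 0.073654 + 0.0105938 + 3.0511e-27 = 0.0842479
P(Cluster A | x) ≈ 0.8743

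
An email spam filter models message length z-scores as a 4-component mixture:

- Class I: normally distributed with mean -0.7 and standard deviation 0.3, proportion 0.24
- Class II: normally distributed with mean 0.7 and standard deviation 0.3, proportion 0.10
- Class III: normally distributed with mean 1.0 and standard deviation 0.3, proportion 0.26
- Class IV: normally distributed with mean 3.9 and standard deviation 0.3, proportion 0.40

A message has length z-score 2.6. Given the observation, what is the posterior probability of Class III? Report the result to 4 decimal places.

0.0051

Posterior ∝ prior × likelihood, so P(k | x) ∝ π_k f_k(x); normalise over all components.
Component likelihoods at x = 2.6:
  L_I = 7.06273e-27
  L_II = 2.59282e-09
  L_III = 8.85434e-07
  L_IV = 0.000111236
Weight by the priors:
  π_I·L_I = 0.24 × 7.06273e-27 = 1.69506e-27
  π_II·L_II = 0.10 × 2.59282e-09 = 2.59282e-10
  π_III·L_III = 0.26 × 8.85434e-07 = 2.30213e-07
  π_IV·L_IV = 0.40 × 0.000111236 = 4.44945e-05
Evidence: 1.69506e-27 + 2.59282e-10 + 2.30213e-07 + 4.44945e-05 = 4.4725e-05
So the posterior for Class III is 2.30213e-07 / 4.4725e-05 ≈ 0.0051.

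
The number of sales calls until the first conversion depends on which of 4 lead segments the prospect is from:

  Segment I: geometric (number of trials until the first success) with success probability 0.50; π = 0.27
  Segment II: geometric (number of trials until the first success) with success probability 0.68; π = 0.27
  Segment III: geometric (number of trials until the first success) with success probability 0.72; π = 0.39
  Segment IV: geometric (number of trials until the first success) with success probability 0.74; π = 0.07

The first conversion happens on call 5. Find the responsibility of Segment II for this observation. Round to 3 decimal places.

P(component k | x) = π_k·f_k(x) / marginal(x), where marginal(x) = Σ_j π_j·f_j(x).
Geometric probabilities:
  L_I = 0.03125
  L_II = 0.00713032
  L_III = 0.00442552
  L_IV = 0.00338162
Multiply by the mixture weights:
  π_I·L_I = 0.27 × 0.03125 = 0.0084375
  π_II·L_II = 0.27 × 0.00713032 = 0.00192519
  π_III·L_III = 0.39 × 0.00442552 = 0.00172595
  π_IV·L_IV = 0.07 × 0.00338162 = 0.000236714
Evidence: 0.0084375 + 0.00192519 + 0.00172595 + 0.000236714 = 0.0123254
So the posterior for Segment II is 0.00192519 / 0.0123254 ≈ 0.156.

0.156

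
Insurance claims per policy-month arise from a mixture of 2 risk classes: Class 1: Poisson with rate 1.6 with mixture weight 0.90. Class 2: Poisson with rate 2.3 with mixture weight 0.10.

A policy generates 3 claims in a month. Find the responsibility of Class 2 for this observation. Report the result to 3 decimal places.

The responsibility of component k is π_k f_k(x) divided by Σ_j π_j f_j(x).
Poisson probabilities:
  f_1 = e^(−1.6)·1.6^3/3! = 0.137828
  f_2 = e^(−2.3)·2.3^3/3! = 0.203308
Multiply by the mixture weights:
  π_1·f_1 = 0.90 × 0.137828 = 0.124045
  π_2·f_2 = 0.10 × 0.203308 = 0.0203308
Evidence: 0.124045 + 0.0203308 = 0.144376
Responsibility of Class 2: 0.0203308 / 0.144376 ≈ 0.141

0.141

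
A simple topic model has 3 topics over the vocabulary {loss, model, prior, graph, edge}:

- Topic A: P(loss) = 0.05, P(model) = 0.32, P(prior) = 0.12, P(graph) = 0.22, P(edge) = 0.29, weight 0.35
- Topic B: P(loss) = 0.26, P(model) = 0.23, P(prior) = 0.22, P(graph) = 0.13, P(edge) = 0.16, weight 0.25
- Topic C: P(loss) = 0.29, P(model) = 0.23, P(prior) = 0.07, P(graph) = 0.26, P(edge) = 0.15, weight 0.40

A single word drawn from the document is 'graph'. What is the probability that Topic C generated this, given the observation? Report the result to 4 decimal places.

Apply Bayes' rule: the posterior for each component is proportional to its prior times its likelihood at x.
Evaluate each component's likelihood at the observed value:
  p_A = P(graph | comp) = 0.22
  p_B = P(graph | comp) = 0.13
  p_C = P(graph | comp) = 0.26
Multiply by the mixture weights:
  π_A·p_A = 0.35 × 0.22 = 0.077
  π_B·p_B = 0.25 × 0.13 = 0.0325
  π_C·p_C = 0.40 × 0.26 = 0.104
Normaliser: 0.077 + 0.0325 + 0.104 = 0.2135
Responsibility of Topic C: 0.104 / 0.2135 ≈ 0.4871

0.4871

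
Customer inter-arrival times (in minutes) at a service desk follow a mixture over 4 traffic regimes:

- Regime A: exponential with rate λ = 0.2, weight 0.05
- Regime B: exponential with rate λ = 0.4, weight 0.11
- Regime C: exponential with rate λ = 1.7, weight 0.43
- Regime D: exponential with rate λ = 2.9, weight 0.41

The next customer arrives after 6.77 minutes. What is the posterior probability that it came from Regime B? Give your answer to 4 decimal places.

0.5312

P(component k | x) = π_k·f_k(x) / marginal(x), where marginal(x) = Σ_j π_j·f_j(x).
Evaluate each component's likelihood at the observed value:
  L_A = 0.2·e^(−0.2·6.77) = 0.2·e^(−1.3540) = 0.0516411
  L_B = 0.4·e^(−0.4·6.77) = 0.4·e^(−2.7080) = 0.026668
  L_C = 1.7·e^(−1.7·6.77) = 1.7·e^(−11.5090) = 1.70669e-05
  L_D = 2.9·e^(−2.9·6.77) = 2.9·e^(−19.6330) = 8.62769e-09
Prior × likelihood for each component:
  π_A·L_A = 0.05 × 0.0516411 = 0.00258205
  π_B·L_B = 0.11 × 0.026668 = 0.00293348
  π_C·L_C = 0.43 × 1.70669e-05 = 7.33875e-06
  π_D·L_D = 0.41 × 8.62769e-09 = 3.53735e-09
Normaliser: 0.00258205 + 0.00293348 + 7.33875e-06 + 3.53735e-09 = 0.00552288
P(Regime B | 6.77 minutes) ≈ 0.5312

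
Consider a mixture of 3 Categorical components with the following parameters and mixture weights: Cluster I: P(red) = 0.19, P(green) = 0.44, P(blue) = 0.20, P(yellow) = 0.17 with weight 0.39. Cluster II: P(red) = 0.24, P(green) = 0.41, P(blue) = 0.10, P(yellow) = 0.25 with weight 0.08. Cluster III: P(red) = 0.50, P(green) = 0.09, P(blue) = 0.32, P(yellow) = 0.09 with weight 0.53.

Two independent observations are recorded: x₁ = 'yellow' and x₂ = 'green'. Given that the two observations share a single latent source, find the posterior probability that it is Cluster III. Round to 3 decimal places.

0.103

P(component k | x) = w_k·f_k(x) / marginal(x), where marginal(x) = Σ_j w_j·f_j(x).
Since both observations come from the same component, the likelihood for component k is f_k(x₁)·f_k(x₂).
  f_I = [P(yellow | comp) = 0.17] × [0.44] = 0.0748
  f_II = [P(yellow | comp) = 0.25] × [0.41] = 0.1025
  f_III = [P(yellow | comp) = 0.09] × [0.09] = 0.0081
Prior × likelihood for each component:
  w_I·f_I = 0.39 × 0.0748 = 0.029172
  w_II·f_II = 0.08 × 0.1025 = 0.0082
  w_III·f_III = 0.53 × 0.0081 = 0.004293
Evidence: 0.029172 + 0.0082 + 0.004293 = 0.041665
P(Cluster III | x₁,x₂) ≈ 0.103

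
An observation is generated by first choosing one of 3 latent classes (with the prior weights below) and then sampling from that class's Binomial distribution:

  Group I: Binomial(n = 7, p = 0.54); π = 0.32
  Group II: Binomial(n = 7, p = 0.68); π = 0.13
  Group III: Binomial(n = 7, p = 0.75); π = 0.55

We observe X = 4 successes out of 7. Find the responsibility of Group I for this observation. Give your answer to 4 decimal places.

0.4218

By Bayes' theorem, P(k | x) = π_k f_k(x) / Σ_j π_j f_j(x).
Component likelihoods at x = 4 successes out of 7:
  p_I = C(7,4)·0.54^4·0.46^3 = 35·0.0850306·0.097336 = 0.289679
  p_II = C(7,4)·0.68^4·0.32^3 = 35·0.213814·0.032768 = 0.245219
  p_III = C(7,4)·0.75^4·0.25^3 = 35·0.316406·0.015625 = 0.173035
Prior × likelihood for each component:
  π_I·p_I = 0.32 × 0.289679 = 0.0926972
  π_II·p_II = 0.13 × 0.245219 = 0.0318784
  π_III·p_III = 0.55 × 0.173035 = 0.0951691
Marginal: 0.0926972 + 0.0318784 + 0.0951691 = 0.219745
P(Group I | 4 successes out of 7) = 0.0926972 / 0.219745 ≈ 0.4218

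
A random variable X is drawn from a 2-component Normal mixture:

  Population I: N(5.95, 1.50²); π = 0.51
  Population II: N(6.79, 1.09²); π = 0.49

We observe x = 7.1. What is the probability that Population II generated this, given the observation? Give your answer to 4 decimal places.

The responsibility of component k is π_k f_k(x) divided by Σ_j π_j f_j(x).
Component likelihoods at x = 7.1:
  f_I = (1/(1.50·√(2π)))·exp(−(7.1−5.95)²/(2·1.50²)) = 0.265962·exp(-0.29389) = 0.198237
  f_II = (1/(1.09·√(2π)))·exp(−(7.1−6.79)²/(2·1.09²)) = 0.366002·exp(-0.04044) = 0.351495
Prior × likelihood for each component:
  π_I·f_I = 0.51 × 0.198237 = 0.101101
  π_II·f_II = 0.49 × 0.351495 = 0.172233
Sum: 0.101101 + 0.172233 = 0.273334
P(Population II | 7.1) = 0.172233 / 0.273334 ≈ 0.6301

0.6301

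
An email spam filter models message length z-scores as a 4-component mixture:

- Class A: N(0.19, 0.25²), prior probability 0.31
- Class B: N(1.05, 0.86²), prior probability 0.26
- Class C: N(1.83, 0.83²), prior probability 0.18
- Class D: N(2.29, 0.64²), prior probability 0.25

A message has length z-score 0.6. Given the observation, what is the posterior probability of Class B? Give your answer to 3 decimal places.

Apply Bayes' rule: the posterior for each component is proportional to its prior times its likelihood at x.
Evaluate each component's likelihood at the observed value:
  p_A = (1/(0.25·√(2π)))·exp(−(0.6−0.19)²/(2·0.25²)) = 1.595769·exp(-1.34480) = 0.415844
  p_B = (1/(0.86·√(2π)))·exp(−(0.6−1.05)²/(2·0.86²)) = 0.463886·exp(-0.13690) = 0.404536
  p_C = (1/(0.83·√(2π)))·exp(−(0.6−1.83)²/(2·0.83²)) = 0.480653·exp(-1.09805) = 0.160307
  p_D = (1/(0.64·√(2π)))·exp(−(0.6−2.29)²/(2·0.64²)) = 0.623347·exp(-3.48645) = 0.0190802
Unnormalised posteriors:
  π_A·p_A = 0.31 × 0.415844 = 0.128912
  π_B·p_B = 0.26 × 0.404536 = 0.105179
  π_C·p_C = 0.18 × 0.160307 = 0.0288553
  π_D·p_D = 0.25 × 0.0190802 = 0.00477006
Marginal: 0.128912 + 0.105179 + 0.0288553 + 0.00477006 = 0.267717
P(Class B | data) = 0.105179 / 0.267717 ≈ 0.393

0.393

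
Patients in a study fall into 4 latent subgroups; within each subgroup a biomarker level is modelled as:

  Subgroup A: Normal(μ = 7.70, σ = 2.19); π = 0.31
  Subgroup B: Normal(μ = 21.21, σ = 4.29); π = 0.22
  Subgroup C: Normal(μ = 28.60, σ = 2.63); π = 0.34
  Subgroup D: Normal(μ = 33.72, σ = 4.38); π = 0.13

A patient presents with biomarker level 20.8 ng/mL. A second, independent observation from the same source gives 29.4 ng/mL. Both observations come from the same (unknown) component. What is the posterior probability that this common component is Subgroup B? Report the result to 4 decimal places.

0.7529

P(component k | x) = π_k·f_k(x) / marginal(x), where marginal(x) = Σ_j π_j·f_j(x).
Since both observations come from the same component, the likelihood for component k is f_k(x₁)·f_k(x₂).
  p_A = [3.09519e-09] × [8.72061e-23] = 2.69919e-31
  p_B = [0.0925698] × [0.0150325] = 0.00139156
  p_C = [0.00186621] × [0.144831] = 0.000270285
  p_D = [0.00117491] × [0.0560012] = 6.57963e-05
Unnormalised posteriors:
  π_A·p_A = 0.31 × 2.69919e-31 = 8.36749e-32
  π_B·p_B = 0.22 × 0.00139156 = 0.000306143
  π_C·p_C = 0.34 × 0.000270285 = 9.1897e-05
  π_D·p_D = 0.13 × 6.57963e-05 = 8.55353e-06
Normaliser: 8.36749e-32 + 0.000306143 + 9.1897e-05 + 8.55353e-06 = 0.000406593
So the posterior for Subgroup B is 0.000306143 / 0.000406593 ≈ 0.7529.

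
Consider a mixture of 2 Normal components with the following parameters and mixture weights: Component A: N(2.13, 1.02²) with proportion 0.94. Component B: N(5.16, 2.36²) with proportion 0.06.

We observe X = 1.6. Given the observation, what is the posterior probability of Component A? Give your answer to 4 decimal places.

0.9900

By Bayes' theorem, P(k | x) = P(Z=k) f_k(x) / Σ_j P(Z=j) f_j(x).
Evaluate each component's likelihood at the observed value:
  L_A = (1/(1.02·√(2π)))·exp(−(1.6−2.13)²/(2·1.02²)) = 0.391120·exp(-0.13500) = 0.341729
  L_B = (1/(2.36·√(2π)))·exp(−(1.6−5.16)²/(2·2.36²)) = 0.169043·exp(-1.13775) = 0.0541852
Prior × likelihood for each component:
  P(Z=A)·L_A = 0.94 × 0.341729 = 0.321225
  P(Z=B)·L_B = 0.06 × 0.0541852 = 0.00325111
Evidence: 0.321225 + 0.00325111 = 0.324476
Responsibility of Component A: 0.321225 / 0.324476 ≈ 0.9900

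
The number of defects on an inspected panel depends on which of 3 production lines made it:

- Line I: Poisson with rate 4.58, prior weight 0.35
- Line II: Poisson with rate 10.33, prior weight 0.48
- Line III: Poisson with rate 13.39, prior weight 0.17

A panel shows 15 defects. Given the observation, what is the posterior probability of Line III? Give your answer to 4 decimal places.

0.4484

Posterior ∝ prior × likelihood, so P(k | x) ∝ w_k f_k(x); normalise over all components.
Poisson probabilities:
  p_I = e^(−4.58)·4.58^15/15! = 6.41821e-05
  p_II = e^(−10.33)·10.33^15/15! = 0.0406203
  p_III = e^(−13.39)·13.39^15/15! = 0.0933267
Unnormalised posteriors:
  w_I·p_I = 0.35 × 6.41821e-05 = 2.24637e-05
  w_II·p_II = 0.48 × 0.0406203 = 0.0194977
  w_III·p_III = 0.17 × 0.0933267 = 0.0158655
Evidence: 2.24637e-05 + 0.0194977 + 0.0158655 = 0.0353858
So the posterior for Line III is 0.0158655 / 0.0353858 ≈ 0.4484.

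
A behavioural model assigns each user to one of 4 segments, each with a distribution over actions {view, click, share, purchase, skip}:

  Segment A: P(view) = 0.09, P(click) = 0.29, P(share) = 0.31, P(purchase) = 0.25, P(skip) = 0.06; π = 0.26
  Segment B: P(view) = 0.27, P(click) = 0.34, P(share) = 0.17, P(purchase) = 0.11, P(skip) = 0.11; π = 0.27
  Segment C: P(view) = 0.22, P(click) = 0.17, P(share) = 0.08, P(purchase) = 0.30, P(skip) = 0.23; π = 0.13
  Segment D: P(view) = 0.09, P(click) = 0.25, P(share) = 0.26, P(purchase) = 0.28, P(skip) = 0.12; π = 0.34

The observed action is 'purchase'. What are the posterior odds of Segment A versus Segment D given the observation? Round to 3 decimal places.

Posterior odds = (π_i f_i(x)) / (π_j f_j(x)); the normalising sum cancels.
Categorical probabilities:
  f_A = 0.25
  f_B = 0.11
  f_C = 0.3
  f_D = 0.28
Posterior odds = (π_A·f_A) / (π_D·f_D) = (0.26·0.25) / (0.34·0.28) = 0.065 / 0.0952 ≈ 0.683

0.683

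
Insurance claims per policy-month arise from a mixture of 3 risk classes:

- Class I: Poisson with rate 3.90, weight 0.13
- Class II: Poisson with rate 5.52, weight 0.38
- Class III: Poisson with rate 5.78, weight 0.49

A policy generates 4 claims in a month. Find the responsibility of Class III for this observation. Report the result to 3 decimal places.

By Bayes' theorem, P(k | x) = π_k f_k(x) / Σ_j π_j f_j(x).
Component likelihoods at x = 4 claims:
  p_I = e^(−3.90)·3.90^4/4! = 0.195119
  p_II = e^(−5.52)·5.52^4/4! = 0.154967
  p_III = e^(−5.78)·5.78^4/4! = 0.143641
Weight by the priors:
  π_I·p_I = 0.13 × 0.195119 = 0.0253654
  π_II·p_II = 0.38 × 0.154967 = 0.0588875
  π_III·p_III = 0.49 × 0.143641 = 0.070384
Marginal: 0.0253654 + 0.0588875 + 0.070384 = 0.154637
P(Class III | x) ≈ 0.455

0.455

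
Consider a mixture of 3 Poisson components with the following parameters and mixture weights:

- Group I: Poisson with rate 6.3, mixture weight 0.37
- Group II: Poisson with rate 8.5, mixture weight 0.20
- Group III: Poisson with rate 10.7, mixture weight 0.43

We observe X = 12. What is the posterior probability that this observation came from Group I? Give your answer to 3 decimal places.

By Bayes' theorem, P(k | x) = w_k f_k(x) / Σ_j w_j f_j(x).
Component likelihoods at x = 12:
  f_I = e^(−6.3)·6.3^12/12! = 0.0149863
  f_II = e^(−8.5)·8.5^12/12! = 0.0604209
  f_III = e^(−10.7)·10.7^12/12! = 0.106003
Prior × likelihood for each component:
  w_I·f_I = 0.37 × 0.0149863 = 0.00554493
  w_II·f_II = 0.20 × 0.0604209 = 0.0120842
  w_III·f_III = 0.43 × 0.106003 = 0.0455812
Evidence: 0.00554493 + 0.0120842 + 0.0455812 = 0.0632103
Responsibility of Group I: 0.00554493 / 0.0632103 ≈ 0.088

0.088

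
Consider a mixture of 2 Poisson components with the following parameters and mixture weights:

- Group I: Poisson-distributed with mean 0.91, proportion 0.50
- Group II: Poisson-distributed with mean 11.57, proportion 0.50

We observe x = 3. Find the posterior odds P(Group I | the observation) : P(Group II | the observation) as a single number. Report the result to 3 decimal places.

20.735

Posterior odds = (π_i f_i(x)) / (π_j f_j(x)); the normalising sum cancels.
Component likelihoods at x = 3:
  L_I = e^(−0.91)·0.91^3/3! = 0.0505551
  L_II = e^(−11.57)·11.57^3/3! = 0.00243816
Odds = (0.50/0.50) × (0.0505551/0.00243816) = 1 × 20.735 ≈ 20.735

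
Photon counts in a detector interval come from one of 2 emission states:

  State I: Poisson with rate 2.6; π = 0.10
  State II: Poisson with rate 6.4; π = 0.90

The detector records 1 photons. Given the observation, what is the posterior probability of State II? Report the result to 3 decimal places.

P(component k | x) = P(Z=k)·f_k(x) / marginal(x), where marginal(x) = Σ_j P(Z=j)·f_j(x).
Evaluate each component's likelihood at the observed value:
  L_I = e^(−2.6)·2.6^1/1! = 0.193111
  L_II = e^(−6.4)·6.4^1/1! = 0.010634
Multiply by the mixture weights:
  P(Z=I)·L_I = 0.10 × 0.193111 = 0.0193111
  P(Z=II)·L_II = 0.90 × 0.010634 = 0.00957057
Denominator: 0.0193111 + 0.00957057 = 0.0288817
So the posterior for State II is 0.00957057 / 0.0288817 ≈ 0.331.

0.331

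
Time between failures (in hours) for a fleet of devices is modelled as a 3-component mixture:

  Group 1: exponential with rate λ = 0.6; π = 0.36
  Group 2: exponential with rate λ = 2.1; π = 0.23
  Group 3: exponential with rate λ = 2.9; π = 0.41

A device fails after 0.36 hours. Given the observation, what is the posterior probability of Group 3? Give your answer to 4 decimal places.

0.5108

The responsibility of component k is π_k f_k(x) divided by Σ_j π_j f_j(x).
Exponential densities:
  f_1 = 0.483441
  f_2 = 0.986036
  f_3 = 1.02093
Multiply by the mixture weights:
  π_1·f_1 = 0.36 × 0.483441 = 0.174039
  π_2·f_2 = 0.23 × 0.986036 = 0.226788
  π_3·f_3 = 0.41 × 1.02093 = 0.41858
Normaliser: 0.174039 + 0.226788 + 0.41858 = 0.819407
P(Group 3 | the observation) = 0.41858 / 0.819407 ≈ 0.5108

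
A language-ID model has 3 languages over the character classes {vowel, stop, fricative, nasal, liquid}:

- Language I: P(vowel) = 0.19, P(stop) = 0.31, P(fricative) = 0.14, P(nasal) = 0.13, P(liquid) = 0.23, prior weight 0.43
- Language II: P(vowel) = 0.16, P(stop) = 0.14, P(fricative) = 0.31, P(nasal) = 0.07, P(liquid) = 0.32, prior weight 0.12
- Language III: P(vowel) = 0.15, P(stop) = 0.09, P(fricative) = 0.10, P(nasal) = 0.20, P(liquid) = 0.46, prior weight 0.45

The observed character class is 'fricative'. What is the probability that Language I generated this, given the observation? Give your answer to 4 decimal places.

Posterior ∝ prior × likelihood, so P(k | x) ∝ π_k f_k(x); normalise over all components.
Evaluate each component's likelihood at the observed value:
  f_I = P(fricative | comp) = 0.14
  f_II = P(fricative | comp) = 0.31
  f_III = P(fricative | comp) = 0.10
Prior × likelihood for each component:
  π_I·f_I = 0.43 × 0.14 = 0.0602
  π_II·f_II = 0.12 × 0.31 = 0.0372
  π_III·f_III = 0.45 × 0.1 = 0.045
Denominator: 0.0602 + 0.0372 + 0.045 = 0.1424
P(Language I | data) ≈ 0.4228

0.4228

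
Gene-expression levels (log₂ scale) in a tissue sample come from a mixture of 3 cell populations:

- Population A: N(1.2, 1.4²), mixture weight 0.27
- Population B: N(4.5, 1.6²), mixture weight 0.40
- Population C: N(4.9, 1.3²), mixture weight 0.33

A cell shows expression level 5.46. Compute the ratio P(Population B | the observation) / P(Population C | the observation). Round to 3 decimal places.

The posterior odds equal the prior odds times the likelihood ratio: (w_i/w_j)·(f_i(x)/f_j(x)).
Normal densities:
  L_A = 0.00278112
  L_B = 0.208265
  L_C = 0.279687
0.0833062 / 0.0922967 ≈ 0.903

0.903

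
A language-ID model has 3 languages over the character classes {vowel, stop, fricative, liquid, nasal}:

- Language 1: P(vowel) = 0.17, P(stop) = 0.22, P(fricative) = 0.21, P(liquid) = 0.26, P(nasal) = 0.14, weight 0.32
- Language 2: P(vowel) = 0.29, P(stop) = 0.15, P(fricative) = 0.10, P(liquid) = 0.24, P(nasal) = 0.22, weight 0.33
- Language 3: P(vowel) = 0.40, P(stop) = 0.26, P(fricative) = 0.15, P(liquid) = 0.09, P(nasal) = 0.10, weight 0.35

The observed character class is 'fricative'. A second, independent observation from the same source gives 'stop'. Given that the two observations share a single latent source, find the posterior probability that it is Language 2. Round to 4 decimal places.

The responsibility of component k is π_k f_k(x) divided by Σ_j π_j f_j(x).
Since both observations come from the same component, the likelihood for component k is f_k(x₁)·f_k(x₂).
  f_1 = [P(fricative | comp) = 0.21] × [0.22] = 0.0462
  f_2 = [P(fricative | comp) = 0.10] × [0.15] = 0.015
  f_3 = [P(fricative | comp) = 0.15] × [0.26] = 0.039
Unnormalised posteriors:
  π_1·f_1 = 0.32 × 0.0462 = 0.014784
  π_2·f_2 = 0.33 × 0.015 = 0.00495
  π_3·f_3 = 0.35 × 0.039 = 0.01365
Evidence: 0.014784 + 0.00495 + 0.01365 = 0.033384
So the posterior for Language 2 is 0.00495 / 0.033384 ≈ 0.1483.

0.1483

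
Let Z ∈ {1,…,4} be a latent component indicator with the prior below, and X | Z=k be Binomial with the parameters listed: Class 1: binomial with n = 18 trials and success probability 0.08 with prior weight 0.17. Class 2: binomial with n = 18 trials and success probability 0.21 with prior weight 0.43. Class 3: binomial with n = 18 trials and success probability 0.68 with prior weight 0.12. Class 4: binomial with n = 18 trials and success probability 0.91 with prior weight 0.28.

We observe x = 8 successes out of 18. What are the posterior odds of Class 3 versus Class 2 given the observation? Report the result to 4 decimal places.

Posterior odds = (π_i f_i(x)) / (π_j f_j(x)); the normalising sum cancels.
Component likelihoods at x = 8 successes out of 18:
  f_1 = C(18,8)·0.08^8·0.92^10 = 43758·1.67772e-09·0.434388 = 3.18901e-05
  f_2 = C(18,8)·0.21^8·0.79^10 = 43758·3.78229e-06·0.0946828 = 0.0156705
  f_3 = C(18,8)·0.68^8·0.32^10 = 43758·0.0457163·1.1259e-05 = 0.0225231
  f_4 = C(18,8)·0.91^8·0.09^10 = 43758·0.470253·3.48678e-11 = 7.17486e-07
0.00270277 / 0.00673831 ≈ 0.4011

0.4011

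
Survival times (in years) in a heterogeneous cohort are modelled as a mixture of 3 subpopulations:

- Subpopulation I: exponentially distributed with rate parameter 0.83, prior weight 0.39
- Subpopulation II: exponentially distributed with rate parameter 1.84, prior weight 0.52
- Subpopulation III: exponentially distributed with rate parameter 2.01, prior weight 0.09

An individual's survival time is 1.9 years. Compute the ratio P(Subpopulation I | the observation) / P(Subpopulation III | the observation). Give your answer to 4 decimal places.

16.8419

Posterior odds = (π_i f_i(x)) / (π_j f_j(x)); the normalising sum cancels.
Component likelihoods at x = 1.9 years:
  f_I = 0.83·e^(−0.83·1.9) = 0.83·e^(−1.5770) = 0.171473
  f_II = 1.84·e^(−1.84·1.9) = 1.84·e^(−3.4960) = 0.0557859
  f_III = 2.01·e^(−2.01·1.9) = 2.01·e^(−3.8190) = 0.044119
Odds = (0.39/0.09) × (0.171473/0.044119) = 4.33333 × 3.8866 ≈ 16.8419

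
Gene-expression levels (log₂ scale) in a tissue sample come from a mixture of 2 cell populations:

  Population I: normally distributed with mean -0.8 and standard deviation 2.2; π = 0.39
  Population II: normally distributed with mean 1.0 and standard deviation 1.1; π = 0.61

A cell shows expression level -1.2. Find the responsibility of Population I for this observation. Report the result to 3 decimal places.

0.699

The responsibility of component k is P(Z=k) f_k(x) divided by Σ_j P(Z=j) f_j(x).
Component likelihoods at x = -1.2:
  f_I = (1/(2.2·√(2π)))·exp(−(-1.2−-0.8)²/(2·2.2²)) = 0.181337·exp(-0.01653) = 0.178365
  f_II = (1/(1.1·√(2π)))·exp(−(-1.2−1.0)²/(2·1.1²)) = 0.362675·exp(-2.00000) = 0.0490827
Prior × likelihood for each component:
  P(Z=I)·f_I = 0.39 × 0.178365 = 0.0695622
  P(Z=II)·f_II = 0.61 × 0.0490827 = 0.0299404
Denominator: 0.0695622 + 0.0299404 = 0.0995027
Responsibility of Population I: 0.0695622 / 0.0995027 ≈ 0.699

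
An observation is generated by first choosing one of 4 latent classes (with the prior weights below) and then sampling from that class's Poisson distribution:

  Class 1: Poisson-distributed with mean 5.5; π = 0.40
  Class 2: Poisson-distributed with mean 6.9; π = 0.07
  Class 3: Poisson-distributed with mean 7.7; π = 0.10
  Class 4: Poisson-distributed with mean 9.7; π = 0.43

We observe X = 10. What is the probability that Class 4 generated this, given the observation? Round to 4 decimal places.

0.6791

By Bayes' theorem, P(k | x) = P(Z=k) f_k(x) / Σ_j P(Z=j) f_j(x).
Component likelihoods at x = 10:
  f_1 = e^(−5.5)·5.5^10/10! = 0.0285262
  f_2 = e^(−6.9)·6.9^10/10! = 0.0679354
  f_3 = e^(−7.7)·7.7^10/10! = 0.0914275
  f_4 = e^(−9.7)·9.7^10/10! = 0.124537
Weight by the priors:
  P(Z=1)·f_1 = 0.40 × 0.0285262 = 0.0114105
  P(Z=2)·f_2 = 0.07 × 0.0679354 = 0.00475548
  P(Z=3)·f_3 = 0.10 × 0.0914275 = 0.00914275
  P(Z=4)·f_4 = 0.43 × 0.124537 = 0.0535508
Evidence: 0.0114105 + 0.00475548 + 0.00914275 + 0.0535508 = 0.0788596
P(Class 4 | data) ≈ 0.6791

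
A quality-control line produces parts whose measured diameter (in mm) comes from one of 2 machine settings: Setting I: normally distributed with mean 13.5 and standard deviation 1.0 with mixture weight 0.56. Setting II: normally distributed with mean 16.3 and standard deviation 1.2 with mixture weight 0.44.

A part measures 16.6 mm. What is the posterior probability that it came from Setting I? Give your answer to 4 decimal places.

Apply Bayes' rule: the posterior for each component is proportional to its prior times its likelihood at x.
Component likelihoods at x = 16.6 mm:
  p_I = (1/(1.0·√(2π)))·exp(−(16.6−13.5)²/(2·1.0²)) = 0.398942·exp(-4.80500) = 0.00326682
  p_II = (1/(1.2·√(2π)))·exp(−(16.6−16.3)²/(2·1.2²)) = 0.332452·exp(-0.03125) = 0.322223
Weight by the priors:
  π_I·p_I = 0.56 × 0.00326682 = 0.00182942
  π_II·p_II = 0.44 × 0.322223 = 0.141778
Normaliser: 0.00182942 + 0.141778 = 0.143608
Responsibility of Setting I: 0.00182942 / 0.143608 ≈ 0.0127

0.0127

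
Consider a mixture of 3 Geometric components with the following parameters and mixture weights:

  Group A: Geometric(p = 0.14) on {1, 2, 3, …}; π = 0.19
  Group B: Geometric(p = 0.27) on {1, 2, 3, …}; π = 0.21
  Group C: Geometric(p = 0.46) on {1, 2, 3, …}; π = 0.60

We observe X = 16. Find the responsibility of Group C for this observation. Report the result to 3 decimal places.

By Bayes' theorem, P(k | x) = π_k f_k(x) / Σ_j π_j f_j(x).
Component likelihoods at x = 16:
  L_A = 0.14·(1−0.14)^15 = 0.14·0.104106 = 0.0145749
  L_B = 0.27·(1−0.27)^15 = 0.27·0.00890929 = 0.00240551
  L_C = 0.46·(1−0.46)^15 = 0.46·9.68069e-05 = 4.45312e-05
Unnormalised posteriors:
  π_A·L_A = 0.19 × 0.0145749 = 0.00276923
  π_B·L_B = 0.21 × 0.00240551 = 0.000505157
  π_C·L_C = 0.60 × 4.45312e-05 = 2.67187e-05
Normaliser: 0.00276923 + 0.000505157 + 2.67187e-05 = 0.0033011
P(Group C | 16) = 2.67187e-05 / 0.0033011 ≈ 0.008

0.008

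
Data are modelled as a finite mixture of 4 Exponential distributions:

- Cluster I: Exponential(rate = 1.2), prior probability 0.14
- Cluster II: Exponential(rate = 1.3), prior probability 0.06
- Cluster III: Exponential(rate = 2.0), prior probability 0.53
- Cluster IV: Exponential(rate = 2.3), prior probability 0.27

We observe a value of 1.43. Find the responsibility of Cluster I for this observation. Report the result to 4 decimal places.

By Bayes' theorem, P(k | x) = w_k f_k(x) / Σ_j w_j f_j(x).
Component likelihoods at x = 1.43:
  L_I = 1.2·e^(−1.2·1.43) = 1.2·e^(−1.7160) = 0.215741
  L_II = 1.3·e^(−1.3·1.43) = 1.3·e^(−1.8590) = 0.202577
  L_III = 2.0·e^(−2.0·1.43) = 2.0·e^(−2.8600) = 0.114538
  L_IV = 2.3·e^(−2.3·1.43) = 2.3·e^(−3.2890) = 0.0857696
Prior × likelihood for each component:
  w_I·L_I = 0.14 × 0.215741 = 0.0302037
  w_II·L_II = 0.06 × 0.202577 = 0.0121546
  w_III·L_III = 0.53 × 0.114538 = 0.0607049
  w_IV·L_IV = 0.27 × 0.0857696 = 0.0231578
Sum: 0.0302037 + 0.0121546 + 0.0607049 + 0.0231578 = 0.126221
P(Cluster I | 1.43) = 0.0302037 / 0.126221 ≈ 0.2393

0.2393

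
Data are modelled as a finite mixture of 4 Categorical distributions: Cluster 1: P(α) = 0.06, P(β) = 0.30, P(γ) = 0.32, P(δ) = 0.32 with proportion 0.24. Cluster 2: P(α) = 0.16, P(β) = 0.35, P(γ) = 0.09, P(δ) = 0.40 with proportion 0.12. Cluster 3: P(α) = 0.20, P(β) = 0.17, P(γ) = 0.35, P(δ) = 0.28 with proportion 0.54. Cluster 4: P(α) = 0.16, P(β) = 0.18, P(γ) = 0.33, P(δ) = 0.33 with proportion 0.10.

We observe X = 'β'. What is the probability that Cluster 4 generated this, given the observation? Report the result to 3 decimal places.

P(component k | x) = π_k·f_k(x) / marginal(x), where marginal(x) = Σ_j π_j·f_j(x).
Categorical probabilities:
  p_1 = 0.3
  p_2 = 0.35
  p_3 = 0.17
  p_4 = 0.18
Weight by the priors:
  π_1·p_1 = 0.24 × 0.3 = 0.072
  π_2·p_2 = 0.12 × 0.35 = 0.042
  π_3·p_3 = 0.54 × 0.17 = 0.0918
  π_4·p_4 = 0.10 × 0.18 = 0.018
Sum: 0.072 + 0.042 + 0.0918 + 0.018 = 0.2238
Responsibility of Cluster 4: 0.018 / 0.2238 ≈ 0.080

0.080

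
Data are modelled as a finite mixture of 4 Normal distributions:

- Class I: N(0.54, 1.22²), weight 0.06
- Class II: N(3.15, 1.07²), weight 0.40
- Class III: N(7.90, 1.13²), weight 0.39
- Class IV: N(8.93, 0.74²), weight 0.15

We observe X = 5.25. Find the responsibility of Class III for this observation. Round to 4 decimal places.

0.2882

The responsibility of component k is π_k f_k(x) divided by Σ_j π_j f_j(x).
Normal densities:
  f_I = 0.00018969
  f_II = 0.0543381
  f_III = 0.0225735
  f_IV = 2.29894e-06
Weight by the priors:
  π_I·f_I = 0.06 × 0.00018969 = 1.13814e-05
  π_II·f_II = 0.40 × 0.0543381 = 0.0217352
  π_III·f_III = 0.39 × 0.0225735 = 0.00880365
  π_IV·f_IV = 0.15 × 2.29894e-06 = 3.44841e-07
Denominator: 1.13814e-05 + 0.0217352 + 0.00880365 + 3.44841e-07 = 0.0305506
P(Class III | 5.25) ≈ 0.2882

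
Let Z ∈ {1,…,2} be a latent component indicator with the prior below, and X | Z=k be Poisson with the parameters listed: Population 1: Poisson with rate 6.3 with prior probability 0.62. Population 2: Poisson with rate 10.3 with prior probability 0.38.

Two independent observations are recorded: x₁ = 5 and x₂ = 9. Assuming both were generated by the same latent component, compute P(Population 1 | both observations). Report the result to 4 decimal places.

0.8330

Posterior ∝ prior × likelihood, so P(k | x) ∝ π_k f_k(x); normalise over all components.
Since both observations come from the same component, the likelihood for component k is f_k(x₁)·f_k(x₂).
  L_1 = [0.151868] × [0.0791128] = 0.0120147
  L_2 = [0.0324916] × [0.120931] = 0.00392926
Multiply by the mixture weights:
  π_1·L_1 = 0.62 × 0.0120147 = 0.00744911
  π_2·L_2 = 0.38 × 0.00392926 = 0.00149312
Evidence: 0.00744911 + 0.00149312 = 0.00894223
P(Population 1 | x) = 0.00744911 / 0.00894223 ≈ 0.8330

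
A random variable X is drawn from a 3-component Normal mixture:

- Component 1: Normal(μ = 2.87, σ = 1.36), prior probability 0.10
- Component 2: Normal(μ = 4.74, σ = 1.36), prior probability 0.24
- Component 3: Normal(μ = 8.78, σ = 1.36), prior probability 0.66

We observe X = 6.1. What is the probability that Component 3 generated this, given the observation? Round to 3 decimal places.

The responsibility of component k is π_k f_k(x) divided by Σ_j π_j f_j(x).
Normal densities:
  f_1 = (1/(1.36·√(2π)))·exp(−(6.1−2.87)²/(2·1.36²)) = 0.293340·exp(-2.82031) = 0.0174793
  f_2 = (1/(1.36·√(2π)))·exp(−(6.1−4.74)²/(2·1.36²)) = 0.293340·exp(-0.50000) = 0.17792
  f_3 = (1/(1.36·√(2π)))·exp(−(6.1−8.78)²/(2·1.36²)) = 0.293340·exp(-1.94161) = 0.0420863
Weight by the priors:
  π_1·f_1 = 0.10 × 0.0174793 = 0.00174793
  π_2·f_2 = 0.24 × 0.17792 = 0.0427007
  π_3·f_3 = 0.66 × 0.0420863 = 0.027777
Sum: 0.00174793 + 0.0427007 + 0.027777 = 0.0722256
So the posterior for Component 3 is 0.027777 / 0.0722256 ≈ 0.385.

0.385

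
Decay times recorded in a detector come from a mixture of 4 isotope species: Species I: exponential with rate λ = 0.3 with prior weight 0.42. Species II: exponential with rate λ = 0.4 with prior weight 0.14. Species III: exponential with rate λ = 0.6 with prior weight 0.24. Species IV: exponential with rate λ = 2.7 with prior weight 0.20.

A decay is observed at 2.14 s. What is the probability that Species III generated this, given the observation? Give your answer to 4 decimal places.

0.3029

The responsibility of component k is P(Z=k) f_k(x) divided by Σ_j P(Z=j) f_j(x).
Evaluate each component's likelihood at the observed value:
  p_I = 0.157872
  p_II = 0.169943
  p_III = 0.166156
  p_IV = 0.00835623
Unnormalised posteriors:
  P(Z=I)·p_I = 0.42 × 0.157872 = 0.0663061
  P(Z=II)·p_II = 0.14 × 0.169943 = 0.0237921
  P(Z=III)·p_III = 0.24 × 0.166156 = 0.0398775
  P(Z=IV)·p_IV = 0.20 × 0.00835623 = 0.00167125
Marginal: 0.0663061 + 0.0237921 + 0.0398775 + 0.00167125 = 0.131647
P(Species III | 2.14 s) ≈ 0.3029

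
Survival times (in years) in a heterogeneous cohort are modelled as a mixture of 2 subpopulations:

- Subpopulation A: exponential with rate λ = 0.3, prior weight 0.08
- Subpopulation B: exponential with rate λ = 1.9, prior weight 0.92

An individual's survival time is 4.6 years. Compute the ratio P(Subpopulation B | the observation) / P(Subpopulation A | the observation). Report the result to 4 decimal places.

0.0463

Only the two components matter; the odds are (w_i f_i(x)) / (w_j f_j(x)).
Component likelihoods at x = 4.6 years:
  L_A = 0.0754736
  L_B = 0.000304102
Odds = (0.92/0.08) × (0.000304102/0.0754736) = 11.5 × 0.00402926 ≈ 0.0463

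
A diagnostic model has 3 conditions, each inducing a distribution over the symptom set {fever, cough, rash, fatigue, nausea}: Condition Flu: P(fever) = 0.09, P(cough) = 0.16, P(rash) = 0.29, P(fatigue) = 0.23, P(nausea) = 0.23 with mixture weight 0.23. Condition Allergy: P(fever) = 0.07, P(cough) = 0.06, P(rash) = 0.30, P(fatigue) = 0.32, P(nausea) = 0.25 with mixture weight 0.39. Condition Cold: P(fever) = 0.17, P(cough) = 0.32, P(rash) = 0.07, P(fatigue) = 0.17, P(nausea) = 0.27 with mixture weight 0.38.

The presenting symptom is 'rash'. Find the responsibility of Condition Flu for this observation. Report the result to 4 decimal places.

0.3172

The responsibility of component k is π_k f_k(x) divided by Σ_j π_j f_j(x).
Component likelihoods at x = 'rash':
  L_Flu = 0.29
  L_Allergy = 0.3
  L_Cold = 0.07
Multiply by the mixture weights:
  π_Flu·L_Flu = 0.23 × 0.29 = 0.0667
  π_Allergy·L_Allergy = 0.39 × 0.3 = 0.117
  π_Cold·L_Cold = 0.38 × 0.07 = 0.0266
Sum: 0.0667 + 0.117 + 0.0266 = 0.2103
Responsibility of Condition Flu: 0.0667 / 0.2103 ≈ 0.3172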